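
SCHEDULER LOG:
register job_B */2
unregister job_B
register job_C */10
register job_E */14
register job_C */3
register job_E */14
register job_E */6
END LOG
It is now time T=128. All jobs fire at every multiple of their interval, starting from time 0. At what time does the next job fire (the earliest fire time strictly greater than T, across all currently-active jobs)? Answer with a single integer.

Answer: 129

Derivation:
Op 1: register job_B */2 -> active={job_B:*/2}
Op 2: unregister job_B -> active={}
Op 3: register job_C */10 -> active={job_C:*/10}
Op 4: register job_E */14 -> active={job_C:*/10, job_E:*/14}
Op 5: register job_C */3 -> active={job_C:*/3, job_E:*/14}
Op 6: register job_E */14 -> active={job_C:*/3, job_E:*/14}
Op 7: register job_E */6 -> active={job_C:*/3, job_E:*/6}
  job_C: interval 3, next fire after T=128 is 129
  job_E: interval 6, next fire after T=128 is 132
Earliest fire time = 129 (job job_C)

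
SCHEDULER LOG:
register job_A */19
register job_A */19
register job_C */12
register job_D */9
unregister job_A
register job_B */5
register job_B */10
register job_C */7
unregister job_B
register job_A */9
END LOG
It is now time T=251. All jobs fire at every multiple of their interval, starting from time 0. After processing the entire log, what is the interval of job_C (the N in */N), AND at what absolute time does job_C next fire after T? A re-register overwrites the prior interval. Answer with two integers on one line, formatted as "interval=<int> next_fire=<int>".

Op 1: register job_A */19 -> active={job_A:*/19}
Op 2: register job_A */19 -> active={job_A:*/19}
Op 3: register job_C */12 -> active={job_A:*/19, job_C:*/12}
Op 4: register job_D */9 -> active={job_A:*/19, job_C:*/12, job_D:*/9}
Op 5: unregister job_A -> active={job_C:*/12, job_D:*/9}
Op 6: register job_B */5 -> active={job_B:*/5, job_C:*/12, job_D:*/9}
Op 7: register job_B */10 -> active={job_B:*/10, job_C:*/12, job_D:*/9}
Op 8: register job_C */7 -> active={job_B:*/10, job_C:*/7, job_D:*/9}
Op 9: unregister job_B -> active={job_C:*/7, job_D:*/9}
Op 10: register job_A */9 -> active={job_A:*/9, job_C:*/7, job_D:*/9}
Final interval of job_C = 7
Next fire of job_C after T=251: (251//7+1)*7 = 252

Answer: interval=7 next_fire=252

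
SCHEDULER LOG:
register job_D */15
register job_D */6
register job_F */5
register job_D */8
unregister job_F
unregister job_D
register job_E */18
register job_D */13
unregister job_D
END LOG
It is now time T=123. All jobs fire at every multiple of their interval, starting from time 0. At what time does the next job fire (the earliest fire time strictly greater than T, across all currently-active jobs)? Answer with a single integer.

Answer: 126

Derivation:
Op 1: register job_D */15 -> active={job_D:*/15}
Op 2: register job_D */6 -> active={job_D:*/6}
Op 3: register job_F */5 -> active={job_D:*/6, job_F:*/5}
Op 4: register job_D */8 -> active={job_D:*/8, job_F:*/5}
Op 5: unregister job_F -> active={job_D:*/8}
Op 6: unregister job_D -> active={}
Op 7: register job_E */18 -> active={job_E:*/18}
Op 8: register job_D */13 -> active={job_D:*/13, job_E:*/18}
Op 9: unregister job_D -> active={job_E:*/18}
  job_E: interval 18, next fire after T=123 is 126
Earliest fire time = 126 (job job_E)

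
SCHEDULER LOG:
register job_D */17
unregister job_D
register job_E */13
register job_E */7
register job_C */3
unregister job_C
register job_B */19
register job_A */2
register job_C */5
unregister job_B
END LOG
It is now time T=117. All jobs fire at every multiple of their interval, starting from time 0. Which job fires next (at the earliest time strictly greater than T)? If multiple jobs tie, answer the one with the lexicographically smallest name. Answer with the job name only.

Answer: job_A

Derivation:
Op 1: register job_D */17 -> active={job_D:*/17}
Op 2: unregister job_D -> active={}
Op 3: register job_E */13 -> active={job_E:*/13}
Op 4: register job_E */7 -> active={job_E:*/7}
Op 5: register job_C */3 -> active={job_C:*/3, job_E:*/7}
Op 6: unregister job_C -> active={job_E:*/7}
Op 7: register job_B */19 -> active={job_B:*/19, job_E:*/7}
Op 8: register job_A */2 -> active={job_A:*/2, job_B:*/19, job_E:*/7}
Op 9: register job_C */5 -> active={job_A:*/2, job_B:*/19, job_C:*/5, job_E:*/7}
Op 10: unregister job_B -> active={job_A:*/2, job_C:*/5, job_E:*/7}
  job_A: interval 2, next fire after T=117 is 118
  job_C: interval 5, next fire after T=117 is 120
  job_E: interval 7, next fire after T=117 is 119
Earliest = 118, winner (lex tiebreak) = job_A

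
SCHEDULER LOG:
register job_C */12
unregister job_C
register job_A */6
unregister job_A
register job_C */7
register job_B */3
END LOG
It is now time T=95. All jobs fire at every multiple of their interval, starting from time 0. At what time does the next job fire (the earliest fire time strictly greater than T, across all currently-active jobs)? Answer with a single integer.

Op 1: register job_C */12 -> active={job_C:*/12}
Op 2: unregister job_C -> active={}
Op 3: register job_A */6 -> active={job_A:*/6}
Op 4: unregister job_A -> active={}
Op 5: register job_C */7 -> active={job_C:*/7}
Op 6: register job_B */3 -> active={job_B:*/3, job_C:*/7}
  job_B: interval 3, next fire after T=95 is 96
  job_C: interval 7, next fire after T=95 is 98
Earliest fire time = 96 (job job_B)

Answer: 96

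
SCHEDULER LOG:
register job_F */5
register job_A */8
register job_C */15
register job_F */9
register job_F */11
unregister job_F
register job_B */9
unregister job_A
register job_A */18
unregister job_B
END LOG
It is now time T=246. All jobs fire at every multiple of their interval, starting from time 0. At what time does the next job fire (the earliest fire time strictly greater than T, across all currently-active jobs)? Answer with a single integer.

Op 1: register job_F */5 -> active={job_F:*/5}
Op 2: register job_A */8 -> active={job_A:*/8, job_F:*/5}
Op 3: register job_C */15 -> active={job_A:*/8, job_C:*/15, job_F:*/5}
Op 4: register job_F */9 -> active={job_A:*/8, job_C:*/15, job_F:*/9}
Op 5: register job_F */11 -> active={job_A:*/8, job_C:*/15, job_F:*/11}
Op 6: unregister job_F -> active={job_A:*/8, job_C:*/15}
Op 7: register job_B */9 -> active={job_A:*/8, job_B:*/9, job_C:*/15}
Op 8: unregister job_A -> active={job_B:*/9, job_C:*/15}
Op 9: register job_A */18 -> active={job_A:*/18, job_B:*/9, job_C:*/15}
Op 10: unregister job_B -> active={job_A:*/18, job_C:*/15}
  job_A: interval 18, next fire after T=246 is 252
  job_C: interval 15, next fire after T=246 is 255
Earliest fire time = 252 (job job_A)

Answer: 252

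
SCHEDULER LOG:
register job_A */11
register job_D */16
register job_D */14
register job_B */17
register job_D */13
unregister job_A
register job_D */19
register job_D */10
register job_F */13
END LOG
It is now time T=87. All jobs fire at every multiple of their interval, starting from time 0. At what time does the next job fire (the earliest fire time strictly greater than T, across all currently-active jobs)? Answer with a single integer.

Op 1: register job_A */11 -> active={job_A:*/11}
Op 2: register job_D */16 -> active={job_A:*/11, job_D:*/16}
Op 3: register job_D */14 -> active={job_A:*/11, job_D:*/14}
Op 4: register job_B */17 -> active={job_A:*/11, job_B:*/17, job_D:*/14}
Op 5: register job_D */13 -> active={job_A:*/11, job_B:*/17, job_D:*/13}
Op 6: unregister job_A -> active={job_B:*/17, job_D:*/13}
Op 7: register job_D */19 -> active={job_B:*/17, job_D:*/19}
Op 8: register job_D */10 -> active={job_B:*/17, job_D:*/10}
Op 9: register job_F */13 -> active={job_B:*/17, job_D:*/10, job_F:*/13}
  job_B: interval 17, next fire after T=87 is 102
  job_D: interval 10, next fire after T=87 is 90
  job_F: interval 13, next fire after T=87 is 91
Earliest fire time = 90 (job job_D)

Answer: 90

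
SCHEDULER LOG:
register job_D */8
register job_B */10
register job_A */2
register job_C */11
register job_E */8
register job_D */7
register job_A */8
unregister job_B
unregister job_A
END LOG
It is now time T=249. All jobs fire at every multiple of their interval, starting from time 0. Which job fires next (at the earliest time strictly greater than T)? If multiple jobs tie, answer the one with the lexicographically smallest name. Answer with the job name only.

Answer: job_D

Derivation:
Op 1: register job_D */8 -> active={job_D:*/8}
Op 2: register job_B */10 -> active={job_B:*/10, job_D:*/8}
Op 3: register job_A */2 -> active={job_A:*/2, job_B:*/10, job_D:*/8}
Op 4: register job_C */11 -> active={job_A:*/2, job_B:*/10, job_C:*/11, job_D:*/8}
Op 5: register job_E */8 -> active={job_A:*/2, job_B:*/10, job_C:*/11, job_D:*/8, job_E:*/8}
Op 6: register job_D */7 -> active={job_A:*/2, job_B:*/10, job_C:*/11, job_D:*/7, job_E:*/8}
Op 7: register job_A */8 -> active={job_A:*/8, job_B:*/10, job_C:*/11, job_D:*/7, job_E:*/8}
Op 8: unregister job_B -> active={job_A:*/8, job_C:*/11, job_D:*/7, job_E:*/8}
Op 9: unregister job_A -> active={job_C:*/11, job_D:*/7, job_E:*/8}
  job_C: interval 11, next fire after T=249 is 253
  job_D: interval 7, next fire after T=249 is 252
  job_E: interval 8, next fire after T=249 is 256
Earliest = 252, winner (lex tiebreak) = job_D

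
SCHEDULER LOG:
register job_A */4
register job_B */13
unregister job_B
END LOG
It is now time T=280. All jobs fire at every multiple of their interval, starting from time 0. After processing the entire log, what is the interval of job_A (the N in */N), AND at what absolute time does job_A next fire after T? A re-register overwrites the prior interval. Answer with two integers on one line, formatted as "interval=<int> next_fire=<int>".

Answer: interval=4 next_fire=284

Derivation:
Op 1: register job_A */4 -> active={job_A:*/4}
Op 2: register job_B */13 -> active={job_A:*/4, job_B:*/13}
Op 3: unregister job_B -> active={job_A:*/4}
Final interval of job_A = 4
Next fire of job_A after T=280: (280//4+1)*4 = 284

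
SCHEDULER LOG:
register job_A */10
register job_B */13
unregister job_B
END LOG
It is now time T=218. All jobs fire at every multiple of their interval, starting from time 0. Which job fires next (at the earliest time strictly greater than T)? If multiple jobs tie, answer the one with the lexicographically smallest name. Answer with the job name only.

Answer: job_A

Derivation:
Op 1: register job_A */10 -> active={job_A:*/10}
Op 2: register job_B */13 -> active={job_A:*/10, job_B:*/13}
Op 3: unregister job_B -> active={job_A:*/10}
  job_A: interval 10, next fire after T=218 is 220
Earliest = 220, winner (lex tiebreak) = job_A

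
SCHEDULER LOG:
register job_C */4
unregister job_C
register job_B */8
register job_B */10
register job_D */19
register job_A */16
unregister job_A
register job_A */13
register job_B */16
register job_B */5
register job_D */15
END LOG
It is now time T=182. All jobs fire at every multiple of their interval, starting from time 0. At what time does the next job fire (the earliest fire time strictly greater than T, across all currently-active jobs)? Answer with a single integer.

Answer: 185

Derivation:
Op 1: register job_C */4 -> active={job_C:*/4}
Op 2: unregister job_C -> active={}
Op 3: register job_B */8 -> active={job_B:*/8}
Op 4: register job_B */10 -> active={job_B:*/10}
Op 5: register job_D */19 -> active={job_B:*/10, job_D:*/19}
Op 6: register job_A */16 -> active={job_A:*/16, job_B:*/10, job_D:*/19}
Op 7: unregister job_A -> active={job_B:*/10, job_D:*/19}
Op 8: register job_A */13 -> active={job_A:*/13, job_B:*/10, job_D:*/19}
Op 9: register job_B */16 -> active={job_A:*/13, job_B:*/16, job_D:*/19}
Op 10: register job_B */5 -> active={job_A:*/13, job_B:*/5, job_D:*/19}
Op 11: register job_D */15 -> active={job_A:*/13, job_B:*/5, job_D:*/15}
  job_A: interval 13, next fire after T=182 is 195
  job_B: interval 5, next fire after T=182 is 185
  job_D: interval 15, next fire after T=182 is 195
Earliest fire time = 185 (job job_B)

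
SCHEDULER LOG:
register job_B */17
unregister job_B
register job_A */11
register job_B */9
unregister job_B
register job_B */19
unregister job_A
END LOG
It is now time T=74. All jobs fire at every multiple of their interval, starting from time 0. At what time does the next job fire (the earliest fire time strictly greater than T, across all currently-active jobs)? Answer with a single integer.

Answer: 76

Derivation:
Op 1: register job_B */17 -> active={job_B:*/17}
Op 2: unregister job_B -> active={}
Op 3: register job_A */11 -> active={job_A:*/11}
Op 4: register job_B */9 -> active={job_A:*/11, job_B:*/9}
Op 5: unregister job_B -> active={job_A:*/11}
Op 6: register job_B */19 -> active={job_A:*/11, job_B:*/19}
Op 7: unregister job_A -> active={job_B:*/19}
  job_B: interval 19, next fire after T=74 is 76
Earliest fire time = 76 (job job_B)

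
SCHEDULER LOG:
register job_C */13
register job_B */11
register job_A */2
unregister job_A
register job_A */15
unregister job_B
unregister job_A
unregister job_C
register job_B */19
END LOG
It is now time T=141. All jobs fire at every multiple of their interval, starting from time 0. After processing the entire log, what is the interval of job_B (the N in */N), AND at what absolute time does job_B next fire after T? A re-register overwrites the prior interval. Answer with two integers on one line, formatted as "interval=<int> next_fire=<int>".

Answer: interval=19 next_fire=152

Derivation:
Op 1: register job_C */13 -> active={job_C:*/13}
Op 2: register job_B */11 -> active={job_B:*/11, job_C:*/13}
Op 3: register job_A */2 -> active={job_A:*/2, job_B:*/11, job_C:*/13}
Op 4: unregister job_A -> active={job_B:*/11, job_C:*/13}
Op 5: register job_A */15 -> active={job_A:*/15, job_B:*/11, job_C:*/13}
Op 6: unregister job_B -> active={job_A:*/15, job_C:*/13}
Op 7: unregister job_A -> active={job_C:*/13}
Op 8: unregister job_C -> active={}
Op 9: register job_B */19 -> active={job_B:*/19}
Final interval of job_B = 19
Next fire of job_B after T=141: (141//19+1)*19 = 152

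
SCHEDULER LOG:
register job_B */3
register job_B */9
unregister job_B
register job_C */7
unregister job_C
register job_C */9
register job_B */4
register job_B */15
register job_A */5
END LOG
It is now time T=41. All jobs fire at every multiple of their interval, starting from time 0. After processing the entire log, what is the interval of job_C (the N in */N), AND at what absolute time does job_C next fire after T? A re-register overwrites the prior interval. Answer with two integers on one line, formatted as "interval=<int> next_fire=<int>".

Answer: interval=9 next_fire=45

Derivation:
Op 1: register job_B */3 -> active={job_B:*/3}
Op 2: register job_B */9 -> active={job_B:*/9}
Op 3: unregister job_B -> active={}
Op 4: register job_C */7 -> active={job_C:*/7}
Op 5: unregister job_C -> active={}
Op 6: register job_C */9 -> active={job_C:*/9}
Op 7: register job_B */4 -> active={job_B:*/4, job_C:*/9}
Op 8: register job_B */15 -> active={job_B:*/15, job_C:*/9}
Op 9: register job_A */5 -> active={job_A:*/5, job_B:*/15, job_C:*/9}
Final interval of job_C = 9
Next fire of job_C after T=41: (41//9+1)*9 = 45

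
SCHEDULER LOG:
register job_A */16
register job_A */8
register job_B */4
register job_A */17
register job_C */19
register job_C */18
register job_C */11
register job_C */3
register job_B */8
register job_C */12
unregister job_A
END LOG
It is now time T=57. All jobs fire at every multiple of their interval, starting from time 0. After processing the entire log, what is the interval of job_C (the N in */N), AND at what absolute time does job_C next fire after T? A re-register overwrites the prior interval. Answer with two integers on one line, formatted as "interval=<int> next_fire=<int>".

Answer: interval=12 next_fire=60

Derivation:
Op 1: register job_A */16 -> active={job_A:*/16}
Op 2: register job_A */8 -> active={job_A:*/8}
Op 3: register job_B */4 -> active={job_A:*/8, job_B:*/4}
Op 4: register job_A */17 -> active={job_A:*/17, job_B:*/4}
Op 5: register job_C */19 -> active={job_A:*/17, job_B:*/4, job_C:*/19}
Op 6: register job_C */18 -> active={job_A:*/17, job_B:*/4, job_C:*/18}
Op 7: register job_C */11 -> active={job_A:*/17, job_B:*/4, job_C:*/11}
Op 8: register job_C */3 -> active={job_A:*/17, job_B:*/4, job_C:*/3}
Op 9: register job_B */8 -> active={job_A:*/17, job_B:*/8, job_C:*/3}
Op 10: register job_C */12 -> active={job_A:*/17, job_B:*/8, job_C:*/12}
Op 11: unregister job_A -> active={job_B:*/8, job_C:*/12}
Final interval of job_C = 12
Next fire of job_C after T=57: (57//12+1)*12 = 60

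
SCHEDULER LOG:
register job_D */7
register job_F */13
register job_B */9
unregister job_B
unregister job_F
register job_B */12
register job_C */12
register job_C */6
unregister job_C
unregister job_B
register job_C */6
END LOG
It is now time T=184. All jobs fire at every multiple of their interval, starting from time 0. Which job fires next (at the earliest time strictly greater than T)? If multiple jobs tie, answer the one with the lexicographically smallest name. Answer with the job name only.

Op 1: register job_D */7 -> active={job_D:*/7}
Op 2: register job_F */13 -> active={job_D:*/7, job_F:*/13}
Op 3: register job_B */9 -> active={job_B:*/9, job_D:*/7, job_F:*/13}
Op 4: unregister job_B -> active={job_D:*/7, job_F:*/13}
Op 5: unregister job_F -> active={job_D:*/7}
Op 6: register job_B */12 -> active={job_B:*/12, job_D:*/7}
Op 7: register job_C */12 -> active={job_B:*/12, job_C:*/12, job_D:*/7}
Op 8: register job_C */6 -> active={job_B:*/12, job_C:*/6, job_D:*/7}
Op 9: unregister job_C -> active={job_B:*/12, job_D:*/7}
Op 10: unregister job_B -> active={job_D:*/7}
Op 11: register job_C */6 -> active={job_C:*/6, job_D:*/7}
  job_C: interval 6, next fire after T=184 is 186
  job_D: interval 7, next fire after T=184 is 189
Earliest = 186, winner (lex tiebreak) = job_C

Answer: job_C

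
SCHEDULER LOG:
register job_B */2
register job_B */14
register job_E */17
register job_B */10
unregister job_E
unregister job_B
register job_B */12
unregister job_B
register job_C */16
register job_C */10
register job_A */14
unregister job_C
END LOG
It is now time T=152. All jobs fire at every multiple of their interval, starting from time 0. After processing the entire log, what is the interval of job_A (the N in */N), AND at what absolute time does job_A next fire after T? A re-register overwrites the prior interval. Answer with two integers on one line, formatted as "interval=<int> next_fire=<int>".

Op 1: register job_B */2 -> active={job_B:*/2}
Op 2: register job_B */14 -> active={job_B:*/14}
Op 3: register job_E */17 -> active={job_B:*/14, job_E:*/17}
Op 4: register job_B */10 -> active={job_B:*/10, job_E:*/17}
Op 5: unregister job_E -> active={job_B:*/10}
Op 6: unregister job_B -> active={}
Op 7: register job_B */12 -> active={job_B:*/12}
Op 8: unregister job_B -> active={}
Op 9: register job_C */16 -> active={job_C:*/16}
Op 10: register job_C */10 -> active={job_C:*/10}
Op 11: register job_A */14 -> active={job_A:*/14, job_C:*/10}
Op 12: unregister job_C -> active={job_A:*/14}
Final interval of job_A = 14
Next fire of job_A after T=152: (152//14+1)*14 = 154

Answer: interval=14 next_fire=154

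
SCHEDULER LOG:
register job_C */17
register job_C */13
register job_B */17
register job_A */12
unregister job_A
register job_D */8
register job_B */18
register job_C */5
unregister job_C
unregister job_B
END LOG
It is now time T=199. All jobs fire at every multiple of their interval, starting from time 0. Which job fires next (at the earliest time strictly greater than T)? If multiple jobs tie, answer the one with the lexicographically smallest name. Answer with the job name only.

Op 1: register job_C */17 -> active={job_C:*/17}
Op 2: register job_C */13 -> active={job_C:*/13}
Op 3: register job_B */17 -> active={job_B:*/17, job_C:*/13}
Op 4: register job_A */12 -> active={job_A:*/12, job_B:*/17, job_C:*/13}
Op 5: unregister job_A -> active={job_B:*/17, job_C:*/13}
Op 6: register job_D */8 -> active={job_B:*/17, job_C:*/13, job_D:*/8}
Op 7: register job_B */18 -> active={job_B:*/18, job_C:*/13, job_D:*/8}
Op 8: register job_C */5 -> active={job_B:*/18, job_C:*/5, job_D:*/8}
Op 9: unregister job_C -> active={job_B:*/18, job_D:*/8}
Op 10: unregister job_B -> active={job_D:*/8}
  job_D: interval 8, next fire after T=199 is 200
Earliest = 200, winner (lex tiebreak) = job_D

Answer: job_D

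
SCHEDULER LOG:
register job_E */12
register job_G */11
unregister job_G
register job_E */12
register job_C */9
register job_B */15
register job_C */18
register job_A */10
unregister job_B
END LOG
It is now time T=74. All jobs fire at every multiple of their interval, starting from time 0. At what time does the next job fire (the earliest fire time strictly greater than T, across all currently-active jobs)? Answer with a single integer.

Op 1: register job_E */12 -> active={job_E:*/12}
Op 2: register job_G */11 -> active={job_E:*/12, job_G:*/11}
Op 3: unregister job_G -> active={job_E:*/12}
Op 4: register job_E */12 -> active={job_E:*/12}
Op 5: register job_C */9 -> active={job_C:*/9, job_E:*/12}
Op 6: register job_B */15 -> active={job_B:*/15, job_C:*/9, job_E:*/12}
Op 7: register job_C */18 -> active={job_B:*/15, job_C:*/18, job_E:*/12}
Op 8: register job_A */10 -> active={job_A:*/10, job_B:*/15, job_C:*/18, job_E:*/12}
Op 9: unregister job_B -> active={job_A:*/10, job_C:*/18, job_E:*/12}
  job_A: interval 10, next fire after T=74 is 80
  job_C: interval 18, next fire after T=74 is 90
  job_E: interval 12, next fire after T=74 is 84
Earliest fire time = 80 (job job_A)

Answer: 80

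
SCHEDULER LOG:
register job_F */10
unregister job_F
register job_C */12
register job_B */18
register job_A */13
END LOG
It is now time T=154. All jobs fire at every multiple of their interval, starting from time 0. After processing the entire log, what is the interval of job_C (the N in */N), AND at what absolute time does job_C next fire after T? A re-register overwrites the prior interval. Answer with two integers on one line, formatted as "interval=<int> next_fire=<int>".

Answer: interval=12 next_fire=156

Derivation:
Op 1: register job_F */10 -> active={job_F:*/10}
Op 2: unregister job_F -> active={}
Op 3: register job_C */12 -> active={job_C:*/12}
Op 4: register job_B */18 -> active={job_B:*/18, job_C:*/12}
Op 5: register job_A */13 -> active={job_A:*/13, job_B:*/18, job_C:*/12}
Final interval of job_C = 12
Next fire of job_C after T=154: (154//12+1)*12 = 156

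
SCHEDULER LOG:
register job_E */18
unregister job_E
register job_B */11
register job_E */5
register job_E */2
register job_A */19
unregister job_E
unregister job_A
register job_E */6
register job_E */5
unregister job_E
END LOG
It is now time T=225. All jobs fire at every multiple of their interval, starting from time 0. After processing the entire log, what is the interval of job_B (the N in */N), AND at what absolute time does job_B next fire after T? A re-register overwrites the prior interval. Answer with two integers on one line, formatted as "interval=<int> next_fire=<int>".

Op 1: register job_E */18 -> active={job_E:*/18}
Op 2: unregister job_E -> active={}
Op 3: register job_B */11 -> active={job_B:*/11}
Op 4: register job_E */5 -> active={job_B:*/11, job_E:*/5}
Op 5: register job_E */2 -> active={job_B:*/11, job_E:*/2}
Op 6: register job_A */19 -> active={job_A:*/19, job_B:*/11, job_E:*/2}
Op 7: unregister job_E -> active={job_A:*/19, job_B:*/11}
Op 8: unregister job_A -> active={job_B:*/11}
Op 9: register job_E */6 -> active={job_B:*/11, job_E:*/6}
Op 10: register job_E */5 -> active={job_B:*/11, job_E:*/5}
Op 11: unregister job_E -> active={job_B:*/11}
Final interval of job_B = 11
Next fire of job_B after T=225: (225//11+1)*11 = 231

Answer: interval=11 next_fire=231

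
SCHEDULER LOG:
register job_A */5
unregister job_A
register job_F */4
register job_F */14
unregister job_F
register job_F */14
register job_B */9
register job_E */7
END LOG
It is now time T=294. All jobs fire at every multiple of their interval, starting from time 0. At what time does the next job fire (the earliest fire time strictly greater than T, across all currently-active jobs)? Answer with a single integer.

Answer: 297

Derivation:
Op 1: register job_A */5 -> active={job_A:*/5}
Op 2: unregister job_A -> active={}
Op 3: register job_F */4 -> active={job_F:*/4}
Op 4: register job_F */14 -> active={job_F:*/14}
Op 5: unregister job_F -> active={}
Op 6: register job_F */14 -> active={job_F:*/14}
Op 7: register job_B */9 -> active={job_B:*/9, job_F:*/14}
Op 8: register job_E */7 -> active={job_B:*/9, job_E:*/7, job_F:*/14}
  job_B: interval 9, next fire after T=294 is 297
  job_E: interval 7, next fire after T=294 is 301
  job_F: interval 14, next fire after T=294 is 308
Earliest fire time = 297 (job job_B)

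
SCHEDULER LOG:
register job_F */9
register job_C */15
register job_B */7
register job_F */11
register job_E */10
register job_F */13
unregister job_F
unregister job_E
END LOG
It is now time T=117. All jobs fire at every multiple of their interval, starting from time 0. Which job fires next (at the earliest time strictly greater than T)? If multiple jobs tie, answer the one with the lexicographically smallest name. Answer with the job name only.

Answer: job_B

Derivation:
Op 1: register job_F */9 -> active={job_F:*/9}
Op 2: register job_C */15 -> active={job_C:*/15, job_F:*/9}
Op 3: register job_B */7 -> active={job_B:*/7, job_C:*/15, job_F:*/9}
Op 4: register job_F */11 -> active={job_B:*/7, job_C:*/15, job_F:*/11}
Op 5: register job_E */10 -> active={job_B:*/7, job_C:*/15, job_E:*/10, job_F:*/11}
Op 6: register job_F */13 -> active={job_B:*/7, job_C:*/15, job_E:*/10, job_F:*/13}
Op 7: unregister job_F -> active={job_B:*/7, job_C:*/15, job_E:*/10}
Op 8: unregister job_E -> active={job_B:*/7, job_C:*/15}
  job_B: interval 7, next fire after T=117 is 119
  job_C: interval 15, next fire after T=117 is 120
Earliest = 119, winner (lex tiebreak) = job_B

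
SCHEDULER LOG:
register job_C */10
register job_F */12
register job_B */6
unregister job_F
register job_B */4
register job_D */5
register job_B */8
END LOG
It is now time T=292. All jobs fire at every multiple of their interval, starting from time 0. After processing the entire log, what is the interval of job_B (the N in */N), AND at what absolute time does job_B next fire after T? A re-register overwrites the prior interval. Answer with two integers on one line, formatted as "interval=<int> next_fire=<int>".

Op 1: register job_C */10 -> active={job_C:*/10}
Op 2: register job_F */12 -> active={job_C:*/10, job_F:*/12}
Op 3: register job_B */6 -> active={job_B:*/6, job_C:*/10, job_F:*/12}
Op 4: unregister job_F -> active={job_B:*/6, job_C:*/10}
Op 5: register job_B */4 -> active={job_B:*/4, job_C:*/10}
Op 6: register job_D */5 -> active={job_B:*/4, job_C:*/10, job_D:*/5}
Op 7: register job_B */8 -> active={job_B:*/8, job_C:*/10, job_D:*/5}
Final interval of job_B = 8
Next fire of job_B after T=292: (292//8+1)*8 = 296

Answer: interval=8 next_fire=296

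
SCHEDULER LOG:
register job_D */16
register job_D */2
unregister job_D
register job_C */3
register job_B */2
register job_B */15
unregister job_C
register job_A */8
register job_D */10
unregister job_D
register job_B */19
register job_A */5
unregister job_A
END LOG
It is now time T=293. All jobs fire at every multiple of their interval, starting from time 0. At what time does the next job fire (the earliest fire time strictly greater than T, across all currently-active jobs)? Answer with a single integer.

Op 1: register job_D */16 -> active={job_D:*/16}
Op 2: register job_D */2 -> active={job_D:*/2}
Op 3: unregister job_D -> active={}
Op 4: register job_C */3 -> active={job_C:*/3}
Op 5: register job_B */2 -> active={job_B:*/2, job_C:*/3}
Op 6: register job_B */15 -> active={job_B:*/15, job_C:*/3}
Op 7: unregister job_C -> active={job_B:*/15}
Op 8: register job_A */8 -> active={job_A:*/8, job_B:*/15}
Op 9: register job_D */10 -> active={job_A:*/8, job_B:*/15, job_D:*/10}
Op 10: unregister job_D -> active={job_A:*/8, job_B:*/15}
Op 11: register job_B */19 -> active={job_A:*/8, job_B:*/19}
Op 12: register job_A */5 -> active={job_A:*/5, job_B:*/19}
Op 13: unregister job_A -> active={job_B:*/19}
  job_B: interval 19, next fire after T=293 is 304
Earliest fire time = 304 (job job_B)

Answer: 304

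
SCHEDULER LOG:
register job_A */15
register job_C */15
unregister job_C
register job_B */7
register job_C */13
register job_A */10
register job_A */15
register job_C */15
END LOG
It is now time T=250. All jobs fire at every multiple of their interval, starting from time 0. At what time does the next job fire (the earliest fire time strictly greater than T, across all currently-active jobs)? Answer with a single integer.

Op 1: register job_A */15 -> active={job_A:*/15}
Op 2: register job_C */15 -> active={job_A:*/15, job_C:*/15}
Op 3: unregister job_C -> active={job_A:*/15}
Op 4: register job_B */7 -> active={job_A:*/15, job_B:*/7}
Op 5: register job_C */13 -> active={job_A:*/15, job_B:*/7, job_C:*/13}
Op 6: register job_A */10 -> active={job_A:*/10, job_B:*/7, job_C:*/13}
Op 7: register job_A */15 -> active={job_A:*/15, job_B:*/7, job_C:*/13}
Op 8: register job_C */15 -> active={job_A:*/15, job_B:*/7, job_C:*/15}
  job_A: interval 15, next fire after T=250 is 255
  job_B: interval 7, next fire after T=250 is 252
  job_C: interval 15, next fire after T=250 is 255
Earliest fire time = 252 (job job_B)

Answer: 252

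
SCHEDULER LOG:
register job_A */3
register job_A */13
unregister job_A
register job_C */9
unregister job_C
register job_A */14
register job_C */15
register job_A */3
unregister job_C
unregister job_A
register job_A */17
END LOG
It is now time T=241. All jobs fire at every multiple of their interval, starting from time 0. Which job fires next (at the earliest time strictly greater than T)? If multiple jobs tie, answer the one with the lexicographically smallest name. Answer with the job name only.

Answer: job_A

Derivation:
Op 1: register job_A */3 -> active={job_A:*/3}
Op 2: register job_A */13 -> active={job_A:*/13}
Op 3: unregister job_A -> active={}
Op 4: register job_C */9 -> active={job_C:*/9}
Op 5: unregister job_C -> active={}
Op 6: register job_A */14 -> active={job_A:*/14}
Op 7: register job_C */15 -> active={job_A:*/14, job_C:*/15}
Op 8: register job_A */3 -> active={job_A:*/3, job_C:*/15}
Op 9: unregister job_C -> active={job_A:*/3}
Op 10: unregister job_A -> active={}
Op 11: register job_A */17 -> active={job_A:*/17}
  job_A: interval 17, next fire after T=241 is 255
Earliest = 255, winner (lex tiebreak) = job_A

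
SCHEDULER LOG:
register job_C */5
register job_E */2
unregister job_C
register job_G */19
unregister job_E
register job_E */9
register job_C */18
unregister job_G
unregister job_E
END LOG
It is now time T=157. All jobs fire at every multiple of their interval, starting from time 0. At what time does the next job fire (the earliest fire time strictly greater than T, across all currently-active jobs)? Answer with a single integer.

Answer: 162

Derivation:
Op 1: register job_C */5 -> active={job_C:*/5}
Op 2: register job_E */2 -> active={job_C:*/5, job_E:*/2}
Op 3: unregister job_C -> active={job_E:*/2}
Op 4: register job_G */19 -> active={job_E:*/2, job_G:*/19}
Op 5: unregister job_E -> active={job_G:*/19}
Op 6: register job_E */9 -> active={job_E:*/9, job_G:*/19}
Op 7: register job_C */18 -> active={job_C:*/18, job_E:*/9, job_G:*/19}
Op 8: unregister job_G -> active={job_C:*/18, job_E:*/9}
Op 9: unregister job_E -> active={job_C:*/18}
  job_C: interval 18, next fire after T=157 is 162
Earliest fire time = 162 (job job_C)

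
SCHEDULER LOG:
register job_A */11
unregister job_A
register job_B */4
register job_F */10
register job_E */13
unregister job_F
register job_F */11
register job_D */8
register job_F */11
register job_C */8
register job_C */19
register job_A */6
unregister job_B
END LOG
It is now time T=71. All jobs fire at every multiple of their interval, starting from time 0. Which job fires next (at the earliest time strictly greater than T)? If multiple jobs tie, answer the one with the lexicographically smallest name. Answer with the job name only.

Op 1: register job_A */11 -> active={job_A:*/11}
Op 2: unregister job_A -> active={}
Op 3: register job_B */4 -> active={job_B:*/4}
Op 4: register job_F */10 -> active={job_B:*/4, job_F:*/10}
Op 5: register job_E */13 -> active={job_B:*/4, job_E:*/13, job_F:*/10}
Op 6: unregister job_F -> active={job_B:*/4, job_E:*/13}
Op 7: register job_F */11 -> active={job_B:*/4, job_E:*/13, job_F:*/11}
Op 8: register job_D */8 -> active={job_B:*/4, job_D:*/8, job_E:*/13, job_F:*/11}
Op 9: register job_F */11 -> active={job_B:*/4, job_D:*/8, job_E:*/13, job_F:*/11}
Op 10: register job_C */8 -> active={job_B:*/4, job_C:*/8, job_D:*/8, job_E:*/13, job_F:*/11}
Op 11: register job_C */19 -> active={job_B:*/4, job_C:*/19, job_D:*/8, job_E:*/13, job_F:*/11}
Op 12: register job_A */6 -> active={job_A:*/6, job_B:*/4, job_C:*/19, job_D:*/8, job_E:*/13, job_F:*/11}
Op 13: unregister job_B -> active={job_A:*/6, job_C:*/19, job_D:*/8, job_E:*/13, job_F:*/11}
  job_A: interval 6, next fire after T=71 is 72
  job_C: interval 19, next fire after T=71 is 76
  job_D: interval 8, next fire after T=71 is 72
  job_E: interval 13, next fire after T=71 is 78
  job_F: interval 11, next fire after T=71 is 77
Earliest = 72, winner (lex tiebreak) = job_A

Answer: job_A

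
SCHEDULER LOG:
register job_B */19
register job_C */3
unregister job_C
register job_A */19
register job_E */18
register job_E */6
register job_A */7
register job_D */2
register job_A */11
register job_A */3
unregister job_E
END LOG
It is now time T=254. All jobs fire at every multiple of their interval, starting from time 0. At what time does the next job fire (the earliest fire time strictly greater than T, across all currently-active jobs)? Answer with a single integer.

Answer: 255

Derivation:
Op 1: register job_B */19 -> active={job_B:*/19}
Op 2: register job_C */3 -> active={job_B:*/19, job_C:*/3}
Op 3: unregister job_C -> active={job_B:*/19}
Op 4: register job_A */19 -> active={job_A:*/19, job_B:*/19}
Op 5: register job_E */18 -> active={job_A:*/19, job_B:*/19, job_E:*/18}
Op 6: register job_E */6 -> active={job_A:*/19, job_B:*/19, job_E:*/6}
Op 7: register job_A */7 -> active={job_A:*/7, job_B:*/19, job_E:*/6}
Op 8: register job_D */2 -> active={job_A:*/7, job_B:*/19, job_D:*/2, job_E:*/6}
Op 9: register job_A */11 -> active={job_A:*/11, job_B:*/19, job_D:*/2, job_E:*/6}
Op 10: register job_A */3 -> active={job_A:*/3, job_B:*/19, job_D:*/2, job_E:*/6}
Op 11: unregister job_E -> active={job_A:*/3, job_B:*/19, job_D:*/2}
  job_A: interval 3, next fire after T=254 is 255
  job_B: interval 19, next fire after T=254 is 266
  job_D: interval 2, next fire after T=254 is 256
Earliest fire time = 255 (job job_A)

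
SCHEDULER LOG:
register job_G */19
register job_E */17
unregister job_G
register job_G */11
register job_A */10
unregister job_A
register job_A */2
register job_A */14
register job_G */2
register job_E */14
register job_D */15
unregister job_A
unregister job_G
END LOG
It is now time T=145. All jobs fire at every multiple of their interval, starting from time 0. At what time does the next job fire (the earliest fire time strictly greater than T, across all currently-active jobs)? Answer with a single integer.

Op 1: register job_G */19 -> active={job_G:*/19}
Op 2: register job_E */17 -> active={job_E:*/17, job_G:*/19}
Op 3: unregister job_G -> active={job_E:*/17}
Op 4: register job_G */11 -> active={job_E:*/17, job_G:*/11}
Op 5: register job_A */10 -> active={job_A:*/10, job_E:*/17, job_G:*/11}
Op 6: unregister job_A -> active={job_E:*/17, job_G:*/11}
Op 7: register job_A */2 -> active={job_A:*/2, job_E:*/17, job_G:*/11}
Op 8: register job_A */14 -> active={job_A:*/14, job_E:*/17, job_G:*/11}
Op 9: register job_G */2 -> active={job_A:*/14, job_E:*/17, job_G:*/2}
Op 10: register job_E */14 -> active={job_A:*/14, job_E:*/14, job_G:*/2}
Op 11: register job_D */15 -> active={job_A:*/14, job_D:*/15, job_E:*/14, job_G:*/2}
Op 12: unregister job_A -> active={job_D:*/15, job_E:*/14, job_G:*/2}
Op 13: unregister job_G -> active={job_D:*/15, job_E:*/14}
  job_D: interval 15, next fire after T=145 is 150
  job_E: interval 14, next fire after T=145 is 154
Earliest fire time = 150 (job job_D)

Answer: 150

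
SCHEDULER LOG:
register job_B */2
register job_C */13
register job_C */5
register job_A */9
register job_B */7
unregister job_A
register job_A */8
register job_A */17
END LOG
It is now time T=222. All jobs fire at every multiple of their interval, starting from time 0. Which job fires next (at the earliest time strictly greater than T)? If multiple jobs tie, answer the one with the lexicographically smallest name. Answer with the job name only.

Op 1: register job_B */2 -> active={job_B:*/2}
Op 2: register job_C */13 -> active={job_B:*/2, job_C:*/13}
Op 3: register job_C */5 -> active={job_B:*/2, job_C:*/5}
Op 4: register job_A */9 -> active={job_A:*/9, job_B:*/2, job_C:*/5}
Op 5: register job_B */7 -> active={job_A:*/9, job_B:*/7, job_C:*/5}
Op 6: unregister job_A -> active={job_B:*/7, job_C:*/5}
Op 7: register job_A */8 -> active={job_A:*/8, job_B:*/7, job_C:*/5}
Op 8: register job_A */17 -> active={job_A:*/17, job_B:*/7, job_C:*/5}
  job_A: interval 17, next fire after T=222 is 238
  job_B: interval 7, next fire after T=222 is 224
  job_C: interval 5, next fire after T=222 is 225
Earliest = 224, winner (lex tiebreak) = job_B

Answer: job_B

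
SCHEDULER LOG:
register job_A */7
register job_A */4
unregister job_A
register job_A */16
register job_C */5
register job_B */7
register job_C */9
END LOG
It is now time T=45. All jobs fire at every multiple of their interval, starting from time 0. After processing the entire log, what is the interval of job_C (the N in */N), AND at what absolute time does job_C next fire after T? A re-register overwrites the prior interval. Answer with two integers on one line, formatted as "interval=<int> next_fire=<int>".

Answer: interval=9 next_fire=54

Derivation:
Op 1: register job_A */7 -> active={job_A:*/7}
Op 2: register job_A */4 -> active={job_A:*/4}
Op 3: unregister job_A -> active={}
Op 4: register job_A */16 -> active={job_A:*/16}
Op 5: register job_C */5 -> active={job_A:*/16, job_C:*/5}
Op 6: register job_B */7 -> active={job_A:*/16, job_B:*/7, job_C:*/5}
Op 7: register job_C */9 -> active={job_A:*/16, job_B:*/7, job_C:*/9}
Final interval of job_C = 9
Next fire of job_C after T=45: (45//9+1)*9 = 54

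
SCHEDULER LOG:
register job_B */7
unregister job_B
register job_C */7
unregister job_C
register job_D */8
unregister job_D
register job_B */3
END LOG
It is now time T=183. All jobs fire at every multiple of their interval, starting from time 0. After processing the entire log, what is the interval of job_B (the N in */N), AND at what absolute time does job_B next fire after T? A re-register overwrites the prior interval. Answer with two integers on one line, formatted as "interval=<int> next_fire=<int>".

Op 1: register job_B */7 -> active={job_B:*/7}
Op 2: unregister job_B -> active={}
Op 3: register job_C */7 -> active={job_C:*/7}
Op 4: unregister job_C -> active={}
Op 5: register job_D */8 -> active={job_D:*/8}
Op 6: unregister job_D -> active={}
Op 7: register job_B */3 -> active={job_B:*/3}
Final interval of job_B = 3
Next fire of job_B after T=183: (183//3+1)*3 = 186

Answer: interval=3 next_fire=186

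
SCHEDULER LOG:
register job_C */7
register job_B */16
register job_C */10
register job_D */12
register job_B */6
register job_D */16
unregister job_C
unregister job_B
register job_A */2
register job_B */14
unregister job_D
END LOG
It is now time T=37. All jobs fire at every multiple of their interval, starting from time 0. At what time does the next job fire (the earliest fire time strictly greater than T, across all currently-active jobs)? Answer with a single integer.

Op 1: register job_C */7 -> active={job_C:*/7}
Op 2: register job_B */16 -> active={job_B:*/16, job_C:*/7}
Op 3: register job_C */10 -> active={job_B:*/16, job_C:*/10}
Op 4: register job_D */12 -> active={job_B:*/16, job_C:*/10, job_D:*/12}
Op 5: register job_B */6 -> active={job_B:*/6, job_C:*/10, job_D:*/12}
Op 6: register job_D */16 -> active={job_B:*/6, job_C:*/10, job_D:*/16}
Op 7: unregister job_C -> active={job_B:*/6, job_D:*/16}
Op 8: unregister job_B -> active={job_D:*/16}
Op 9: register job_A */2 -> active={job_A:*/2, job_D:*/16}
Op 10: register job_B */14 -> active={job_A:*/2, job_B:*/14, job_D:*/16}
Op 11: unregister job_D -> active={job_A:*/2, job_B:*/14}
  job_A: interval 2, next fire after T=37 is 38
  job_B: interval 14, next fire after T=37 is 42
Earliest fire time = 38 (job job_A)

Answer: 38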